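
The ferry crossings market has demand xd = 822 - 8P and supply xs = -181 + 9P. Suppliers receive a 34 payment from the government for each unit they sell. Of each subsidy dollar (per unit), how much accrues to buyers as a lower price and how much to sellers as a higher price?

Buyers gain 18 per unit; sellers gain 16 per unit

Pre-subsidy: 822 - 8P = -181 + 9P gives P* = 59, x* = 350.
With the subsidy, sellers receive Ps = Pb + 34 for each unit, where Pb is the price buyers pay.
Supply in terms of Pb becomes xs = -181 + 9(Pb + 34) = 125 + 9Pb. Setting this equal to demand: 822 - 8Pb = 125 + 9Pb, so Pb = 41.
Sellers receive Ps = 41 + 34 = 75; x' = 822 − 8·41 = 494.
Buyers' price falls by P* − Pb = 59 − 41 = 18; sellers' price rises by Ps − P* = 75 − 59 = 16.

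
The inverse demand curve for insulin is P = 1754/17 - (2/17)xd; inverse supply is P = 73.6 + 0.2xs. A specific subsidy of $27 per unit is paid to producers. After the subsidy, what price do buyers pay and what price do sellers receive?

Buyers pay 740/9; sellers receive 983/9

Pre-subsidy: 1754/17 - (2/17)x = 73.6 + 0.2x gives x* = 838/9 and P* = 830/9.
With the subsidy, sellers receive Ps = Pb + 27 for each unit, where Pb is the price buyers pay.
On the curves, Pb = 1754/17 - (2/17)x and Ps = 73.6 + 0.2x; the wedge Ps − Pb = 27 gives 73.6 + 0.2x − (1754/17 - (2/17)x) = 27, so x' = 1603/9.
Then Pb = 1754/17 − (2/17)·(1603/9) = 740/9 and Ps = 73.6 + 0.2·(1603/9) = 983/9.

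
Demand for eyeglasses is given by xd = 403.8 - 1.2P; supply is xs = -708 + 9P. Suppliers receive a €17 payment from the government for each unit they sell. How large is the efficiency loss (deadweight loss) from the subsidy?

Deadweight loss = €153

Pre-subsidy: 403.8 - 1.2P = -708 + 9P gives P* = 109, x* = 273.
With the subsidy, sellers receive Ps = Pb + 17 for each unit, where Pb is the price buyers pay.
Supply in terms of Pb becomes xs = -708 + 9(Pb + 17) = -555 + 9Pb. Setting this equal to demand: 403.8 - 1.2Pb = -555 + 9Pb, so Pb = 94.
Sellers receive Ps = 94 + 17 = 111; x' = 403.8 − 1.2·94 = 291.
The subsidy expands output by 291 − 273 = 18 past the efficient level; on those units the gap between marginal cost and willingness to pay runs from 0 up to 17.
DWL = ½ × 17 × 18 = 153.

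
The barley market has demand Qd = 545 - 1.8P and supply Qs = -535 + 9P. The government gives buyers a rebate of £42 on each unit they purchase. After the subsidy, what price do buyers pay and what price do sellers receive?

Pre-subsidy: 545 - 1.8P = -535 + 9P gives P* = 100, Q* = 365.
With the rebate, buyers effectively pay Pb = Ps − 42, where Ps is the price sellers receive.
Demand in terms of Ps becomes Qd = 545 − 1.8(Ps − 42) = 620.6 - 1.8Ps. Setting this equal to supply: 620.6 - 1.8Ps = -535 + 9Ps, so Ps = 107.
Buyers pay Pb = 107 − 42 = 65; Q' = -535 + 9·107 = 428.

Buyers pay £65; sellers receive £107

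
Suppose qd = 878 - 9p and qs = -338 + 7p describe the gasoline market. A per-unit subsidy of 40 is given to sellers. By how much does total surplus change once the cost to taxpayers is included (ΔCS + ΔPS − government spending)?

Net change in total surplus = -3150

Pre-subsidy: 878 - 9p = -338 + 7p gives p* = 76, q* = 194.
With the subsidy, sellers receive ps = pb + 40 for each unit, where pb is the price buyers pay.
Supply in terms of pb becomes qs = -338 + 7(pb + 40) = -58 + 7pb. Setting this equal to demand: 878 - 9pb = -58 + 7pb, so pb = 58.5.
Sellers receive ps = 58.5 + 40 = 98.5; q' = 878 − 9·58.5 = 351.5.
ΔCS = ½(194 + 351.5)(76 − 58.5) = 4773.125; ΔPS = ½(194 + 351.5)(98.5 − 76) = 6136.875.
Government spending = 40 × 351.5 = 14060.
Net change = 4773.125 + 6136.875 − 14060 = -3150. The loss equals the DWL triangle ½·40·157.5.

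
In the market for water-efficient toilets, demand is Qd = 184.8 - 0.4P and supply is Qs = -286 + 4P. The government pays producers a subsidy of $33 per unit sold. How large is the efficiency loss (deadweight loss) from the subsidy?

Pre-subsidy: 184.8 - 0.4P = -286 + 4P gives P* = 107, Q* = 142.
With the subsidy, sellers receive Ps = Pb + 33 for each unit, where Pb is the price buyers pay.
Supply in terms of Pb becomes Qs = -286 + 4(Pb + 33) = -154 + 4Pb. Setting this equal to demand: 184.8 - 0.4Pb = -154 + 4Pb, so Pb = 77.
Sellers receive Ps = 77 + 33 = 110; Q' = 184.8 − 0.4·77 = 154.
The subsidy expands output by 154 − 142 = 12 past the efficient level; on those units the gap between marginal cost and willingness to pay runs from 0 up to 33.
DWL = ½ × 33 × 12 = 198.

Deadweight loss = $198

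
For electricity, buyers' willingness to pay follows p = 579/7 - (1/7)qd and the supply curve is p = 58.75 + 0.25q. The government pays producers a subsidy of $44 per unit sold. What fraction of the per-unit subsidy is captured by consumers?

Consumer share = 4/11

Pre-subsidy: 579/7 - (1/7)q = 58.75 + 0.25q gives q* = 61 and p* = 74.
With the subsidy, sellers receive ps = pb + 44 for each unit, where pb is the price buyers pay.
On the curves, pb = 579/7 - (1/7)q and ps = 58.75 + 0.25q; the wedge ps − pb = 44 gives 58.75 + 0.25q − (579/7 - (1/7)q) = 44, so q' = 173.
Then pb = 579/7 − (1/7)·173 = 58 and ps = 58.75 + 0.25·173 = 102.
Buyers' price falls by p* − pb = 74 − 58 = 16; sellers' price rises by ps − p* = 102 − 74 = 28.
So consumers capture 16/44 = 4/11 of each unit of subsidy.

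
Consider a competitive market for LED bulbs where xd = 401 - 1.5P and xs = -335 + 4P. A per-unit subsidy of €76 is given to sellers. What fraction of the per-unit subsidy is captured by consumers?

Consumer share = 8/11

Pre-subsidy: 401 - 1.5P = -335 + 4P gives P* = 1472/11, x* = 2203/11.
With the subsidy, sellers receive Ps = Pb + 76 for each unit, where Pb is the price buyers pay.
Supply in terms of Pb becomes xs = -335 + 4(Pb + 76) = -31 + 4Pb. Setting this equal to demand: 401 - 1.5Pb = -31 + 4Pb, so Pb = 864/11.
Sellers receive Ps = 864/11 + 76 = 1700/11; x' = 401 − 1.5·(864/11) = 3115/11.
Buyers' price falls by P* − Pb = 1472/11 − 864/11 = 608/11; sellers' price rises by Ps − P* = 1700/11 − 1472/11 = 228/11.
So consumers capture (608/11)/76 = 8/11 of each unit of subsidy.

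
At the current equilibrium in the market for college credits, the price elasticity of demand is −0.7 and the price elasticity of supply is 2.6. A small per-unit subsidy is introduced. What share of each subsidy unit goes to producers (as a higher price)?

For a small subsidy around the equilibrium, the benefit split depends on the relative slopes, which at a point are proportional to the elasticities.
Buyer share = εs/(εs + |εd|) = 2.6/(2.6 + 0.7) = 26/33; seller share = |εd|/(εs + |εd|) = 7/33.
So producers capture 7/33 of the subsidy.

Producer share = 7/33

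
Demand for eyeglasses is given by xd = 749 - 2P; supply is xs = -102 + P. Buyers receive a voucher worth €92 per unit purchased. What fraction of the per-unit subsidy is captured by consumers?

Pre-subsidy: 749 - 2P = -102 + P gives P* = 851/3, x* = 545/3.
With the rebate, buyers effectively pay Pb = Ps − 92, where Ps is the price sellers receive.
Demand in terms of Ps becomes xd = 749 − 2(Ps − 92) = 933 - 2Ps. Setting this equal to supply: 933 - 2Ps = -102 + Ps, so Ps = 345.
Buyers pay Pb = 345 − 92 = 253; x' = -102 + 1·345 = 243.
Buyers' price falls by P* − Pb = 851/3 − 253 = 92/3; sellers' price rises by Ps − P* = 345 − 851/3 = 184/3.
So consumers capture (92/3)/92 = 1/3 of each unit of subsidy.

Consumer share = 1/3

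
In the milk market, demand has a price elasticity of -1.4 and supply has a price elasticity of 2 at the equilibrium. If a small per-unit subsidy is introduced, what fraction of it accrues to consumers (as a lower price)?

For a small subsidy around the equilibrium, the benefit split depends on the relative slopes, which at a point are proportional to the elasticities.
Buyer share = εs/(εs + |εd|) = 2/(2 + 1.4) = 10/17; seller share = |εd|/(εs + |εd|) = 7/17.

Consumer share = 10/17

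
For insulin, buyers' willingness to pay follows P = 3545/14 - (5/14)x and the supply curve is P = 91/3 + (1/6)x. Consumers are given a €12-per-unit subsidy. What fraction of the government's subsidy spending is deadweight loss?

Pre-subsidy: 3545/14 - (5/14)x = 91/3 + (1/6)x gives x* = 425.5 and P* = 101.25.
With the rebate, buyers effectively pay Pb = Ps − 12, where Ps is the price sellers receive.
On the curves, Pb = 3545/14 - (5/14)x and Ps = 91/3 + (1/6)x; the wedge Ps − Pb = 12 gives 91/3 + (1/6)x − (3545/14 - (5/14)x) = 12, so x' = 9865/22.
Then Pb = 3545/14 − (5/14)·(9865/22) = 4095/44 and Ps = 91/3 + (1/6)·(9865/22) = 4623/44.
ΔCS = ½(425.5 + 9865/22)(101.25 − 4095/44) = 432585/121; ΔPS = ½(425.5 + 9865/22)(4623/44 − 101.25) = 201873/121.
Government spending = 12 × 9865/22 = 59190/11.
DWL = ½ × 12 × (9865/22 − 425.5) = 1512/11; fraction = (1512/11) / (59190/11) = 252/9865.

DWL / government spending = 252/9865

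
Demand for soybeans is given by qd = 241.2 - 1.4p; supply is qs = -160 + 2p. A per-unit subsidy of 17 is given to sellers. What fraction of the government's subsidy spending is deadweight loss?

DWL / government spending = 7/90

Pre-subsidy: 241.2 - 1.4p = -160 + 2p gives p* = 118, q* = 76.
With the subsidy, sellers receive ps = pb + 17 for each unit, where pb is the price buyers pay.
Supply in terms of pb becomes qs = -160 + 2(pb + 17) = -126 + 2pb. Setting this equal to demand: 241.2 - 1.4pb = -126 + 2pb, so pb = 108.
Sellers receive ps = 108 + 17 = 125; q' = 241.2 − 1.4·108 = 90.
ΔCS = ½(76 + 90)(118 − 108) = 830; ΔPS = ½(76 + 90)(125 − 118) = 581.
Government spending = 17 × 90 = 1530.
DWL = ½ × 17 × (90 − 76) = 119; fraction = 119 / 1530 = 7/90.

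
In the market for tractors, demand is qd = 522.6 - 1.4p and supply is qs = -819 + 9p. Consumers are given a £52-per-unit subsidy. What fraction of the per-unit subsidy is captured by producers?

Producer share = 7/52

Pre-subsidy: 522.6 - 1.4p = -819 + 9p gives p* = 129, q* = 342.
With the rebate, buyers effectively pay pb = ps − 52, where ps is the price sellers receive.
Demand in terms of ps becomes qd = 522.6 − 1.4(ps − 52) = 595.4 - 1.4ps. Setting this equal to supply: 595.4 - 1.4ps = -819 + 9ps, so ps = 136.
Buyers pay pb = 136 − 52 = 84; q' = -819 + 9·136 = 405.
Buyers' price falls by p* − pb = 129 − 84 = 45; sellers' price rises by ps − p* = 136 − 129 = 7.
So producers capture 7/52 = 7/52 of each unit of subsidy.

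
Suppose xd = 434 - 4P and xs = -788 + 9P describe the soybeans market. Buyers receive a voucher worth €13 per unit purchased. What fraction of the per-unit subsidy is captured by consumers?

Pre-subsidy: 434 - 4P = -788 + 9P gives P* = 94, x* = 58.
With the rebate, buyers effectively pay Pb = Ps − 13, where Ps is the price sellers receive.
Demand in terms of Ps becomes xd = 434 − 4(Ps − 13) = 486 - 4Ps. Setting this equal to supply: 486 - 4Ps = -788 + 9Ps, so Ps = 98.
Buyers pay Pb = 98 − 13 = 85; x' = -788 + 9·98 = 94.
Buyers' price falls by P* − Pb = 94 − 85 = 9; sellers' price rises by Ps − P* = 98 − 94 = 4.
So consumers capture 9/13 = 9/13 of each unit of subsidy.

Consumer share = 9/13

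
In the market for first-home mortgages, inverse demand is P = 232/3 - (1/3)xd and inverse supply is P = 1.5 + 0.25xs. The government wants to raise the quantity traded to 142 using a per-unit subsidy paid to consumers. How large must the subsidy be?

Required subsidy s = 7 per unit

At x = 142, from the demand curve buyers pay Pb = 232/3 − (1/3)·142 = 30; from the supply curve sellers need Ps = 1.5 + 0.25·142 = 37.
The subsidy must fill the gap: s = Ps − Pb = 37 − 30 = 7.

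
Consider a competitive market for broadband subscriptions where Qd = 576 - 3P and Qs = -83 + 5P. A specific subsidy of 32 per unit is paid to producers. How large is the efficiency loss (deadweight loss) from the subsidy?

Pre-subsidy: 576 - 3P = -83 + 5P gives P* = 82.375, Q* = 328.875.
With the subsidy, sellers receive Ps = Pb + 32 for each unit, where Pb is the price buyers pay.
Supply in terms of Pb becomes Qs = -83 + 5(Pb + 32) = 77 + 5Pb. Setting this equal to demand: 576 - 3Pb = 77 + 5Pb, so Pb = 62.375.
Sellers receive Ps = 62.375 + 32 = 94.375; Q' = 576 − 3·62.375 = 388.875.
The subsidy expands output by 388.875 − 328.875 = 60 past the efficient level; on those units the gap between marginal cost and willingness to pay runs from 0 up to 32.
DWL = ½ × 32 × 60 = 960.

Deadweight loss = 960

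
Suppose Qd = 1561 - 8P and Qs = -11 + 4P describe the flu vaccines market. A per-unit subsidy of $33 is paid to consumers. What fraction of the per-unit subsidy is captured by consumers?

Consumer share = 1/3

Pre-subsidy: 1561 - 8P = -11 + 4P gives P* = 131, Q* = 513.
With the rebate, buyers effectively pay Pb = Ps − 33, where Ps is the price sellers receive.
Demand in terms of Ps becomes Qd = 1561 − 8(Ps − 33) = 1825 - 8Ps. Setting this equal to supply: 1825 - 8Ps = -11 + 4Ps, so Ps = 153.
Buyers pay Pb = 153 − 33 = 120; Q' = -11 + 4·153 = 601.
Buyers' price falls by P* − Pb = 131 − 120 = 11; sellers' price rises by Ps − P* = 153 − 131 = 22.
So consumers capture 11/33 = 1/3 of each unit of subsidy.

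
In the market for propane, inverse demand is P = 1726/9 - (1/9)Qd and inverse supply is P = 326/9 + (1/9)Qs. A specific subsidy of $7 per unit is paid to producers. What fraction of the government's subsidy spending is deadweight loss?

DWL / government spending = 9/418

Pre-subsidy: 1726/9 - (1/9)Q = 326/9 + (1/9)Q gives Q* = 700 and P* = 114.
With the subsidy, sellers receive Ps = Pb + 7 for each unit, where Pb is the price buyers pay.
On the curves, Pb = 1726/9 - (1/9)Q and Ps = 326/9 + (1/9)Q; the wedge Ps − Pb = 7 gives 326/9 + (1/9)Q − (1726/9 - (1/9)Q) = 7, so Q' = 731.5.
Then Pb = 1726/9 − (1/9)·731.5 = 110.5 and Ps = 326/9 + (1/9)·731.5 = 117.5.
ΔCS = ½(700 + 731.5)(114 − 110.5) = 2505.125; ΔPS = ½(700 + 731.5)(117.5 − 114) = 2505.125.
Government spending = 7 × 731.5 = 5120.5.
DWL = ½ × 7 × (731.5 − 700) = 110.25; fraction = 110.25 / 5120.5 = 9/418.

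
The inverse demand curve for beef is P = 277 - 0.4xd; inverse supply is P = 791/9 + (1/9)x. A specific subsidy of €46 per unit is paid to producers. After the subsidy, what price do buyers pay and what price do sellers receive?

Buyers pay €93; sellers receive €139

Pre-subsidy: 277 - 0.4x = 791/9 + (1/9)x gives x* = 370 and P* = 129.
With the subsidy, sellers receive Ps = Pb + 46 for each unit, where Pb is the price buyers pay.
On the curves, Pb = 277 - 0.4x and Ps = 791/9 + (1/9)x; the wedge Ps − Pb = 46 gives 791/9 + (1/9)x − (277 - 0.4x) = 46, so x' = 460.
Then Pb = 277 − 0.4·460 = 93 and Ps = 791/9 + (1/9)·460 = 139.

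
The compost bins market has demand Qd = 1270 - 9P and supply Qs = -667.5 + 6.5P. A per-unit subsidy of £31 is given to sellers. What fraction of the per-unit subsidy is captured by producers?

Producer share = 18/31

Pre-subsidy: 1270 - 9P = -667.5 + 6.5P gives P* = 125, Q* = 145.
With the subsidy, sellers receive Ps = Pb + 31 for each unit, where Pb is the price buyers pay.
Supply in terms of Pb becomes Qs = -667.5 + 6.5(Pb + 31) = -466 + 6.5Pb. Setting this equal to demand: 1270 - 9Pb = -466 + 6.5Pb, so Pb = 112.
Sellers receive Ps = 112 + 31 = 143; Q' = 1270 − 9·112 = 262.
Buyers' price falls by P* − Pb = 125 − 112 = 13; sellers' price rises by Ps − P* = 143 − 125 = 18.
So producers capture 18/31 = 18/31 of each unit of subsidy.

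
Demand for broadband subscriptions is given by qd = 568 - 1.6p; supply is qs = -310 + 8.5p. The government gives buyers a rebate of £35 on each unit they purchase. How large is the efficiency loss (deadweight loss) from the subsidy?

Deadweight loss = 83300/101

Pre-subsidy: 568 - 1.6p = -310 + 8.5p gives p* = 8780/101, q* = 43320/101.
With the rebate, buyers effectively pay pb = ps − 35, where ps is the price sellers receive.
Demand in terms of ps becomes qd = 568 − 1.6(ps − 35) = 624 - 1.6ps. Setting this equal to supply: 624 - 1.6ps = -310 + 8.5ps, so ps = 9340/101.
Buyers pay pb = 9340/101 − 35 = 5805/101; q' = -310 + 8.5·(9340/101) = 48080/101.
The subsidy expands output by 48080/101 − 43320/101 = 4760/101 past the efficient level; on those units the gap between marginal cost and willingness to pay runs from 0 up to 35.
DWL = ½ × 35 × 4760/101 = 83300/101.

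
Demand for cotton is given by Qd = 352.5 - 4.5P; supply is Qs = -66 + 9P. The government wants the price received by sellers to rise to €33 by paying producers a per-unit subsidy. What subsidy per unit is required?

Required subsidy s = €6 per unit

At a seller price of 33, quantity supplied is -66 + 9·33 = 231.
Buyers absorb 231 only when they pay Pb with 352.5 − 4.5·Pb = 231, i.e. Pb = 27.
s = Ps − Pb = 33 − 27 = 6.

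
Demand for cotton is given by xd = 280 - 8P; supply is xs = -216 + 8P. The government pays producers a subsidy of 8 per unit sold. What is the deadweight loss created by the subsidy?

Deadweight loss = 128

Pre-subsidy: 280 - 8P = -216 + 8P gives P* = 31, x* = 32.
With the subsidy, sellers receive Ps = Pb + 8 for each unit, where Pb is the price buyers pay.
Supply in terms of Pb becomes xs = -216 + 8(Pb + 8) = -152 + 8Pb. Setting this equal to demand: 280 - 8Pb = -152 + 8Pb, so Pb = 27.
Sellers receive Ps = 27 + 8 = 35; x' = 280 − 8·27 = 64.
The subsidy expands output by 64 − 32 = 32 past the efficient level; on those units the gap between marginal cost and willingness to pay runs from 0 up to 8.
DWL = ½ × 8 × 32 = 128.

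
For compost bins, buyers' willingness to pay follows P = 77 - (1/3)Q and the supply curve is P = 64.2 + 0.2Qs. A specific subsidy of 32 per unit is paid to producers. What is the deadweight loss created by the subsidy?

Deadweight loss = 960

Pre-subsidy: 77 - (1/3)Q = 64.2 + 0.2Q gives Q* = 24 and P* = 69.
With the subsidy, sellers receive Ps = Pb + 32 for each unit, where Pb is the price buyers pay.
On the curves, Pb = 77 - (1/3)Q and Ps = 64.2 + 0.2Q; the wedge Ps − Pb = 32 gives 64.2 + 0.2Q − (77 - (1/3)Q) = 32, so Q' = 84.
Then Pb = 77 − (1/3)·84 = 49 and Ps = 64.2 + 0.2·84 = 81.
The subsidy expands output by 84 − 24 = 60 past the efficient level; on those units the gap between marginal cost and willingness to pay runs from 0 up to 32.
DWL = ½ × 32 × 60 = 960.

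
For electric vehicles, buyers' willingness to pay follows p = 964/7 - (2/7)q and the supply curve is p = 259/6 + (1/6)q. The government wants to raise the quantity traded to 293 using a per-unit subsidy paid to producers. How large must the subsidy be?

Required subsidy s = 38 per unit

At q = 293, from the demand curve buyers pay pb = 964/7 − (2/7)·293 = 54; from the supply curve sellers need ps = 259/6 + (1/6)·293 = 92.
The subsidy must fill the gap: s = ps − pb = 92 − 54 = 38.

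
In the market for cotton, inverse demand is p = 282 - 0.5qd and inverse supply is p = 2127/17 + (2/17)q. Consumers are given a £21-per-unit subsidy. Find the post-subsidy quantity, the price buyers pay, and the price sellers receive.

q' = 288; buyers pay £138; sellers receive £159

Pre-subsidy: 282 - 0.5q = 2127/17 + (2/17)q gives q* = 254 and p* = 155.
With the rebate, buyers effectively pay pb = ps − 21, where ps is the price sellers receive.
On the curves, pb = 282 - 0.5q and ps = 2127/17 + (2/17)q; the wedge ps − pb = 21 gives 2127/17 + (2/17)q − (282 - 0.5q) = 21, so q' = 288.
Then pb = 282 − 0.5·288 = 138 and ps = 2127/17 + (2/17)·288 = 159.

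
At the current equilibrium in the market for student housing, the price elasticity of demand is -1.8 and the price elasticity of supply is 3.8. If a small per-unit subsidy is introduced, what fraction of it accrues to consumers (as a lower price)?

Consumer share = 19/28

For a small subsidy around the equilibrium, the benefit split depends on the relative slopes, which at a point are proportional to the elasticities.
Buyer share = εs/(εs + |εd|) = 3.8/(3.8 + 1.8) = 19/28; seller share = |εd|/(εs + |εd|) = 9/28.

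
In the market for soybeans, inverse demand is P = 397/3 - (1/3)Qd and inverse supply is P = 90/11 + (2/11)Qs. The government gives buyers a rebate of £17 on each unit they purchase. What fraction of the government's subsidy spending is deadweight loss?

Pre-subsidy: 397/3 - (1/3)Q = 90/11 + (2/11)Q gives Q* = 241 and P* = 52.
With the rebate, buyers effectively pay Pb = Ps − 17, where Ps is the price sellers receive.
On the curves, Pb = 397/3 - (1/3)Q and Ps = 90/11 + (2/11)Q; the wedge Ps − Pb = 17 gives 90/11 + (2/11)Q − (397/3 - (1/3)Q) = 17, so Q' = 274.
Then Pb = 397/3 − (1/3)·274 = 41 and Ps = 90/11 + (2/11)·274 = 58.
ΔCS = ½(241 + 274)(52 − 41) = 2832.5; ΔPS = ½(241 + 274)(58 − 52) = 1545.
Government spending = 17 × 274 = 4658.
DWL = ½ × 17 × (274 − 241) = 280.5; fraction = 280.5 / 4658 = 33/548.

DWL / government spending = 33/548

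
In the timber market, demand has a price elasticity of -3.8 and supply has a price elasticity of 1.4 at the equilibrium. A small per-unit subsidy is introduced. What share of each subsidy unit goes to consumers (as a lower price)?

Consumer share = 7/26

For a small subsidy around the equilibrium, the benefit split depends on the relative slopes, which at a point are proportional to the elasticities.
Buyer share = εs/(εs + |εd|) = 1.4/(1.4 + 3.8) = 7/26; seller share = |εd|/(εs + |εd|) = 19/26.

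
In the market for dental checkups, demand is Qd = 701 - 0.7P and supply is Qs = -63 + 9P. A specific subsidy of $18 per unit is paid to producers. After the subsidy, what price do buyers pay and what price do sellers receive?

Buyers pay 6020/97; sellers receive 7766/97

Pre-subsidy: 701 - 0.7P = -63 + 9P gives P* = 7640/97, Q* = 62649/97.
With the subsidy, sellers receive Ps = Pb + 18 for each unit, where Pb is the price buyers pay.
Supply in terms of Pb becomes Qs = -63 + 9(Pb + 18) = 99 + 9Pb. Setting this equal to demand: 701 - 0.7Pb = 99 + 9Pb, so Pb = 6020/97.
Sellers receive Ps = 6020/97 + 18 = 7766/97; Q' = 701 − 0.7·(6020/97) = 63783/97.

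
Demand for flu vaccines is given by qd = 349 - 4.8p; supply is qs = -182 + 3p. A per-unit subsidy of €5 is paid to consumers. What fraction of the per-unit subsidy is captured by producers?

Pre-subsidy: 349 - 4.8p = -182 + 3p gives p* = 885/13, q* = 289/13.
With the rebate, buyers effectively pay pb = ps − 5, where ps is the price sellers receive.
Demand in terms of ps becomes qd = 349 − 4.8(ps − 5) = 373 - 4.8ps. Setting this equal to supply: 373 - 4.8ps = -182 + 3ps, so ps = 925/13.
Buyers pay pb = 925/13 − 5 = 860/13; q' = -182 + 3·(925/13) = 409/13.
Buyers' price falls by p* − pb = 885/13 − 860/13 = 25/13; sellers' price rises by ps − p* = 925/13 − 885/13 = 40/13.
So producers capture (40/13)/5 = 8/13 of each unit of subsidy.

Producer share = 8/13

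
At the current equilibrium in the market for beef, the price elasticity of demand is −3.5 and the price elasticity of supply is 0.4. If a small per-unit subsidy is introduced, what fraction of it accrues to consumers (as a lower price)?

For a small subsidy around the equilibrium, the benefit split depends on the relative slopes, which at a point are proportional to the elasticities.
Buyer share = εs/(εs + |εd|) = 0.4/(0.4 + 3.5) = 4/39; seller share = |εd|/(εs + |εd|) = 35/39.

Consumer share = 4/39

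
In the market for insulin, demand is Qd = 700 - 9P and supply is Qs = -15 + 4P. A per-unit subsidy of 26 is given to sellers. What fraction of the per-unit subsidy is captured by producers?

Producer share = 9/13

Pre-subsidy: 700 - 9P = -15 + 4P gives P* = 55, Q* = 205.
With the subsidy, sellers receive Ps = Pb + 26 for each unit, where Pb is the price buyers pay.
Supply in terms of Pb becomes Qs = -15 + 4(Pb + 26) = 89 + 4Pb. Setting this equal to demand: 700 - 9Pb = 89 + 4Pb, so Pb = 47.
Sellers receive Ps = 47 + 26 = 73; Q' = 700 − 9·47 = 277.
Buyers' price falls by P* − Pb = 55 − 47 = 8; sellers' price rises by Ps − P* = 73 − 55 = 18.
So producers capture 18/26 = 9/13 of each unit of subsidy.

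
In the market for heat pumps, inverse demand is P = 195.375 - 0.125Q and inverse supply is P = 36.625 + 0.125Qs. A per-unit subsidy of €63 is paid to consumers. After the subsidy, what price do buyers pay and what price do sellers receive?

Buyers pay €84.5; sellers receive €147.5

Pre-subsidy: 195.375 - 0.125Q = 36.625 + 0.125Q gives Q* = 635 and P* = 116.
With the rebate, buyers effectively pay Pb = Ps − 63, where Ps is the price sellers receive.
On the curves, Pb = 195.375 - 0.125Q and Ps = 36.625 + 0.125Q; the wedge Ps − Pb = 63 gives 36.625 + 0.125Q − (195.375 - 0.125Q) = 63, so Q' = 887.
Then Pb = 195.375 − 0.125·887 = 84.5 and Ps = 36.625 + 0.125·887 = 147.5.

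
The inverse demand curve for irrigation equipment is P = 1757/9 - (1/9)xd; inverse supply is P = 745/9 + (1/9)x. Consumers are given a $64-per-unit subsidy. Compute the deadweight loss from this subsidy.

Pre-subsidy: 1757/9 - (1/9)x = 745/9 + (1/9)x gives x* = 506 and P* = 139.
With the rebate, buyers effectively pay Pb = Ps − 64, where Ps is the price sellers receive.
On the curves, Pb = 1757/9 - (1/9)x and Ps = 745/9 + (1/9)x; the wedge Ps − Pb = 64 gives 745/9 + (1/9)x − (1757/9 - (1/9)x) = 64, so x' = 794.
Then Pb = 1757/9 − (1/9)·794 = 107 and Ps = 745/9 + (1/9)·794 = 171.
The subsidy expands output by 794 − 506 = 288 past the efficient level; on those units the gap between marginal cost and willingness to pay runs from 0 up to 64.
DWL = ½ × 64 × 288 = 9216.

Deadweight loss = $9216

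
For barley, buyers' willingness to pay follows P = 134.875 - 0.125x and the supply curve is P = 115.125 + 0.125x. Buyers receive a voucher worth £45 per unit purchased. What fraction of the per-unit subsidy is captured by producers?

Pre-subsidy: 134.875 - 0.125x = 115.125 + 0.125x gives x* = 79 and P* = 125.
With the rebate, buyers effectively pay Pb = Ps − 45, where Ps is the price sellers receive.
On the curves, Pb = 134.875 - 0.125x and Ps = 115.125 + 0.125x; the wedge Ps − Pb = 45 gives 115.125 + 0.125x − (134.875 - 0.125x) = 45, so x' = 259.
Then Pb = 134.875 − 0.125·259 = 102.5 and Ps = 115.125 + 0.125·259 = 147.5.
Buyers' price falls by P* − Pb = 125 − 102.5 = 22.5; sellers' price rises by Ps − P* = 147.5 − 125 = 22.5.
So producers capture 22.5/45 = 0.5 of each unit of subsidy.

Producer share = 0.5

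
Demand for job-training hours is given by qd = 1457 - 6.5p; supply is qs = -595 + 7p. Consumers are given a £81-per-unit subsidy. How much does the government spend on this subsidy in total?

Pre-subsidy: 1457 - 6.5p = -595 + 7p gives p* = 152, q* = 469.
With the rebate, buyers effectively pay pb = ps − 81, where ps is the price sellers receive.
Demand in terms of ps becomes qd = 1457 − 6.5(ps − 81) = 1983.5 - 6.5ps. Setting this equal to supply: 1983.5 - 6.5ps = -595 + 7ps, so ps = 191.
Buyers pay pb = 191 − 81 = 110; q' = -595 + 7·191 = 742.
Government outlay = subsidy × quantity = 81 × 742 = 60102.

Government cost = £60102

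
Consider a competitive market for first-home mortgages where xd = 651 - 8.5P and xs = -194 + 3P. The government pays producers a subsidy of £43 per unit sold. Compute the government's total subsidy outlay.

Government cost = 120443/23

Pre-subsidy: 651 - 8.5P = -194 + 3P gives P* = 1690/23, x* = 608/23.
With the subsidy, sellers receive Ps = Pb + 43 for each unit, where Pb is the price buyers pay.
Supply in terms of Pb becomes xs = -194 + 3(Pb + 43) = -65 + 3Pb. Setting this equal to demand: 651 - 8.5Pb = -65 + 3Pb, so Pb = 1432/23.
Sellers receive Ps = 1432/23 + 43 = 2421/23; x' = 651 − 8.5·(1432/23) = 2801/23.
Government outlay = subsidy × quantity = 43 × 2801/23 = 120443/23.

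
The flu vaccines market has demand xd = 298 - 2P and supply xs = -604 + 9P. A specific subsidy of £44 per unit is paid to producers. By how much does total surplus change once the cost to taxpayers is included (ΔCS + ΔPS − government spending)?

Net change in total surplus = -£1584

Pre-subsidy: 298 - 2P = -604 + 9P gives P* = 82, x* = 134.
With the subsidy, sellers receive Ps = Pb + 44 for each unit, where Pb is the price buyers pay.
Supply in terms of Pb becomes xs = -604 + 9(Pb + 44) = -208 + 9Pb. Setting this equal to demand: 298 - 2Pb = -208 + 9Pb, so Pb = 46.
Sellers receive Ps = 46 + 44 = 90; x' = 298 − 2·46 = 206.
ΔCS = ½(134 + 206)(82 − 46) = 6120; ΔPS = ½(134 + 206)(90 − 82) = 1360.
Government spending = 44 × 206 = 9064.
Net change = 6120 + 1360 − 9064 = -1584. The loss equals the DWL triangle ½·44·72.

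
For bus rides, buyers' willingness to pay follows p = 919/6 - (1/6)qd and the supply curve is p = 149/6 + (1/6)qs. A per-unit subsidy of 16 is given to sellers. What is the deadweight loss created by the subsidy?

Pre-subsidy: 919/6 - (1/6)q = 149/6 + (1/6)q gives q* = 385 and p* = 89.
With the subsidy, sellers receive ps = pb + 16 for each unit, where pb is the price buyers pay.
On the curves, pb = 919/6 - (1/6)q and ps = 149/6 + (1/6)q; the wedge ps − pb = 16 gives 149/6 + (1/6)q − (919/6 - (1/6)q) = 16, so q' = 433.
Then pb = 919/6 − (1/6)·433 = 81 and ps = 149/6 + (1/6)·433 = 97.
The subsidy expands output by 433 − 385 = 48 past the efficient level; on those units the gap between marginal cost and willingness to pay runs from 0 up to 16.
DWL = ½ × 16 × 48 = 384.

Deadweight loss = 384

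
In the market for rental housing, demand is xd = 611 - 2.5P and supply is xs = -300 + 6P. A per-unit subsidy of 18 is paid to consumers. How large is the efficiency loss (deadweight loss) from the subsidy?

Deadweight loss = 4860/17

Pre-subsidy: 611 - 2.5P = -300 + 6P gives P* = 1822/17, x* = 5832/17.
With the rebate, buyers effectively pay Pb = Ps − 18, where Ps is the price sellers receive.
Demand in terms of Ps becomes xd = 611 − 2.5(Ps − 18) = 656 - 2.5Ps. Setting this equal to supply: 656 - 2.5Ps = -300 + 6Ps, so Ps = 1912/17.
Buyers pay Pb = 1912/17 − 18 = 1606/17; x' = -300 + 6·(1912/17) = 6372/17.
The subsidy expands output by 6372/17 − 5832/17 = 540/17 past the efficient level; on those units the gap between marginal cost and willingness to pay runs from 0 up to 18.
DWL = ½ × 18 × 540/17 = 4860/17.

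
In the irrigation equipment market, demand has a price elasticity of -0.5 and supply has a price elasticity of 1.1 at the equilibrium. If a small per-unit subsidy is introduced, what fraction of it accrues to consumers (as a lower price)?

For a small subsidy around the equilibrium, the benefit split depends on the relative slopes, which at a point are proportional to the elasticities.
Buyer share = εs/(εs + |εd|) = 1.1/(1.1 + 0.5) = 0.6875; seller share = |εd|/(εs + |εd|) = 0.3125.

Consumer share = 0.6875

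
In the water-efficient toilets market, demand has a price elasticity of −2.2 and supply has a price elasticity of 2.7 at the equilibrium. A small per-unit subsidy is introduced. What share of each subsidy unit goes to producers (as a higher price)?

Producer share = 22/49

For a small subsidy around the equilibrium, the benefit split depends on the relative slopes, which at a point are proportional to the elasticities.
Buyer share = εs/(εs + |εd|) = 2.7/(2.7 + 2.2) = 27/49; seller share = |εd|/(εs + |εd|) = 22/49.
So producers capture 22/49 of the subsidy.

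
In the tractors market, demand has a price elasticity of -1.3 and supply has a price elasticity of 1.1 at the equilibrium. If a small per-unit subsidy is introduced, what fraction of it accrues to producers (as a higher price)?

For a small subsidy around the equilibrium, the benefit split depends on the relative slopes, which at a point are proportional to the elasticities.
Buyer share = εs/(εs + |εd|) = 1.1/(1.1 + 1.3) = 11/24; seller share = |εd|/(εs + |εd|) = 13/24.
So producers capture 13/24 of the subsidy.

Producer share = 13/24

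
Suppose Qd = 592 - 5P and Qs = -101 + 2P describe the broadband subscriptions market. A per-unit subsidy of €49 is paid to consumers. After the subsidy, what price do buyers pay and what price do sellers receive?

Pre-subsidy: 592 - 5P = -101 + 2P gives P* = 99, Q* = 97.
With the rebate, buyers effectively pay Pb = Ps − 49, where Ps is the price sellers receive.
Demand in terms of Ps becomes Qd = 592 − 5(Ps − 49) = 837 - 5Ps. Setting this equal to supply: 837 - 5Ps = -101 + 2Ps, so Ps = 134.
Buyers pay Pb = 134 − 49 = 85; Q' = -101 + 2·134 = 167.

Buyers pay €85; sellers receive €134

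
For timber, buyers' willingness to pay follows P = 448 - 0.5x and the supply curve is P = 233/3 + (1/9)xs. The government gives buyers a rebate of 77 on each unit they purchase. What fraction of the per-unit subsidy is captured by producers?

Pre-subsidy: 448 - 0.5x = 233/3 + (1/9)x gives x* = 606 and P* = 145.
With the rebate, buyers effectively pay Pb = Ps − 77, where Ps is the price sellers receive.
On the curves, Pb = 448 - 0.5x and Ps = 233/3 + (1/9)x; the wedge Ps − Pb = 77 gives 233/3 + (1/9)x − (448 - 0.5x) = 77, so x' = 732.
Then Pb = 448 − 0.5·732 = 82 and Ps = 233/3 + (1/9)·732 = 159.
Buyers' price falls by P* − Pb = 145 − 82 = 63; sellers' price rises by Ps − P* = 159 − 145 = 14.
So producers capture 14/77 = 2/11 of each unit of subsidy.

Producer share = 2/11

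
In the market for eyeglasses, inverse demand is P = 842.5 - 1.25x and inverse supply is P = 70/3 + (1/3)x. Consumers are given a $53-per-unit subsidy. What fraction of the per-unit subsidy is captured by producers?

Pre-subsidy: 842.5 - 1.25x = 70/3 + (1/3)x gives x* = 9830/19 and P* = 3720/19.
With the rebate, buyers effectively pay Pb = Ps − 53, where Ps is the price sellers receive.
On the curves, Pb = 842.5 - 1.25x and Ps = 70/3 + (1/3)x; the wedge Ps − Pb = 53 gives 70/3 + (1/3)x − (842.5 - 1.25x) = 53, so x' = 10466/19.
Then Pb = 842.5 − 1.25·(10466/19) = 2925/19 and Ps = 70/3 + (1/3)·(10466/19) = 3932/19.
Buyers' price falls by P* − Pb = 3720/19 − 2925/19 = 795/19; sellers' price rises by Ps − P* = 3932/19 − 3720/19 = 212/19.
So producers capture (212/19)/53 = 4/19 of each unit of subsidy.

Producer share = 4/19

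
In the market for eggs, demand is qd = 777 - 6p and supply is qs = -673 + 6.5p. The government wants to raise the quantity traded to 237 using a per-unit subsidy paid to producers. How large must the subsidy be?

At q = 237, invert demand for the buyer price: pb = (777 − 237)/6 = 90; invert supply for the seller price: ps = (237 − (-673))/6.5 = 140.
The subsidy must fill the gap: s = ps − pb = 140 − 90 = 50.

Required subsidy s = 50 per unit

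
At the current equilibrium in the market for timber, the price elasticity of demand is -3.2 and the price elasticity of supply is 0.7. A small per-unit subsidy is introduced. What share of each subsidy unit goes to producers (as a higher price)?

Producer share = 32/39

For a small subsidy around the equilibrium, the benefit split depends on the relative slopes, which at a point are proportional to the elasticities.
Buyer share = εs/(εs + |εd|) = 0.7/(0.7 + 3.2) = 7/39; seller share = |εd|/(εs + |εd|) = 32/39.
So producers capture 32/39 of the subsidy.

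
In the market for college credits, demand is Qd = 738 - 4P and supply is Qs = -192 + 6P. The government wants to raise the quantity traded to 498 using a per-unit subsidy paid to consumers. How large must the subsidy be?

Required subsidy s = 55 per unit

At Q = 498, invert demand for the buyer price: Pb = (738 − 498)/4 = 60; invert supply for the seller price: Ps = (498 − (-192))/6 = 115.
The subsidy must fill the gap: s = Ps − Pb = 115 − 60 = 55.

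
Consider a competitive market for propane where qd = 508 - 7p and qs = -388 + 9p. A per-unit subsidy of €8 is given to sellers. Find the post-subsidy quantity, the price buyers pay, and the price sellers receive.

q' = 147.5; buyers pay €51.5; sellers receive €59.5

Pre-subsidy: 508 - 7p = -388 + 9p gives p* = 56, q* = 116.
With the subsidy, sellers receive ps = pb + 8 for each unit, where pb is the price buyers pay.
Supply in terms of pb becomes qs = -388 + 9(pb + 8) = -316 + 9pb. Setting this equal to demand: 508 - 7pb = -316 + 9pb, so pb = 51.5.
Sellers receive ps = 51.5 + 8 = 59.5; q' = 508 − 7·51.5 = 147.5.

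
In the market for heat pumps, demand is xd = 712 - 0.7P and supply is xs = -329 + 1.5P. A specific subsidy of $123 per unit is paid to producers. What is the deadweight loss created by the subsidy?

Pre-subsidy: 712 - 0.7P = -329 + 1.5P gives P* = 5205/11, x* = 8377/22.
With the subsidy, sellers receive Ps = Pb + 123 for each unit, where Pb is the price buyers pay.
Supply in terms of Pb becomes xs = -329 + 1.5(Pb + 123) = -144.5 + 1.5Pb. Setting this equal to demand: 712 - 0.7Pb = -144.5 + 1.5Pb, so Pb = 8565/22.
Sellers receive Ps = 8565/22 + 123 = 11271/22; x' = 712 − 0.7·(8565/22) = 19337/44.
The subsidy expands output by 19337/44 − 8377/22 = 2583/44 past the efficient level; on those units the gap between marginal cost and willingness to pay runs from 0 up to 123.
DWL = ½ × 123 × 2583/44 = 317709/88.

Deadweight loss = 317709/88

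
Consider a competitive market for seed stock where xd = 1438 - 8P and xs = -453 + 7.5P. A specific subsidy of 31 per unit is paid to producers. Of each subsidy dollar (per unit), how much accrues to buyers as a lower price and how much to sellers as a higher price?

Buyers gain 15 per unit; sellers gain 16 per unit

Pre-subsidy: 1438 - 8P = -453 + 7.5P gives P* = 122, x* = 462.
With the subsidy, sellers receive Ps = Pb + 31 for each unit, where Pb is the price buyers pay.
Supply in terms of Pb becomes xs = -453 + 7.5(Pb + 31) = -220.5 + 7.5Pb. Setting this equal to demand: 1438 - 8Pb = -220.5 + 7.5Pb, so Pb = 107.
Sellers receive Ps = 107 + 31 = 138; x' = 1438 − 8·107 = 582.
Buyers' price falls by P* − Pb = 122 − 107 = 15; sellers' price rises by Ps − P* = 138 − 122 = 16.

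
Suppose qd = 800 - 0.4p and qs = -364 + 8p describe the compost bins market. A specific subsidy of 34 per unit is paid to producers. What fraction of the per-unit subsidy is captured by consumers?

Consumer share = 20/21

Pre-subsidy: 800 - 0.4p = -364 + 8p gives p* = 970/7, q* = 5212/7.
With the subsidy, sellers receive ps = pb + 34 for each unit, where pb is the price buyers pay.
Supply in terms of pb becomes qs = -364 + 8(pb + 34) = -92 + 8pb. Setting this equal to demand: 800 - 0.4pb = -92 + 8pb, so pb = 2230/21.
Sellers receive ps = 2230/21 + 34 = 2944/21; q' = 800 − 0.4·(2230/21) = 15908/21.
Buyers' price falls by p* − pb = 970/7 − 2230/21 = 680/21; sellers' price rises by ps − p* = 2944/21 − 970/7 = 34/21.
So consumers capture (680/21)/34 = 20/21 of each unit of subsidy.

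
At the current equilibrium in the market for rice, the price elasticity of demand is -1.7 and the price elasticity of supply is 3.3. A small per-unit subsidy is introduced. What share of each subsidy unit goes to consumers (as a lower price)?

Consumer share = 0.66

For a small subsidy around the equilibrium, the benefit split depends on the relative slopes, which at a point are proportional to the elasticities.
Buyer share = εs/(εs + |εd|) = 3.3/(3.3 + 1.7) = 0.66; seller share = |εd|/(εs + |εd|) = 0.34.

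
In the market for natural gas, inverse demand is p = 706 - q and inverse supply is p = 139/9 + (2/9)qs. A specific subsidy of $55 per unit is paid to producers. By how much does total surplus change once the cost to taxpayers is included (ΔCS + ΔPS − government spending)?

Pre-subsidy: 706 - q = 139/9 + (2/9)q gives q* = 565 and p* = 141.
With the subsidy, sellers receive ps = pb + 55 for each unit, where pb is the price buyers pay.
On the curves, pb = 706 - q and ps = 139/9 + (2/9)q; the wedge ps − pb = 55 gives 139/9 + (2/9)q − (706 - q) = 55, so q' = 610.
Then pb = 706 − 1·610 = 96 and ps = 139/9 + (2/9)·610 = 151.
ΔCS = ½(565 + 610)(141 − 96) = 26437.5; ΔPS = ½(565 + 610)(151 − 141) = 5875.
Government spending = 55 × 610 = 33550.
Net change = 26437.5 + 5875 − 33550 = -1237.5. The loss equals the DWL triangle ½·55·45.

Net change in total surplus = -$1237.5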